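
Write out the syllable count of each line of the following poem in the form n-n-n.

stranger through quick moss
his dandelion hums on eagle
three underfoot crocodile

Line 1: stranger(2) + through(1) + quick(1) + moss(1) = 5
Line 2: his(1) + dandelion(4) + hums(1) + on(1) + eagle(2) = 9
Line 3: three(1) + underfoot(3) + crocodile(3) = 7

5-9-7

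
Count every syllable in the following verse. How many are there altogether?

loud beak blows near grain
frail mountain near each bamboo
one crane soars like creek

17

Line 1: "loud beak blows near grain": 1+1+1+1+1 = 5
Line 2: "frail mountain near each bamboo": 1+2+1+1+2 = 7
Line 3: "one crane soars like creek": 1+1+1+1+1 = 5
Total: 5 + 7 + 5 = 17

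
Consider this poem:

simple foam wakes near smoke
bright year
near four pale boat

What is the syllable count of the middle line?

2

The middle line: bright (1), year (1) → 2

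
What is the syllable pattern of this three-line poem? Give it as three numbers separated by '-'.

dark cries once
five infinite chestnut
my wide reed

3-6-3

Line 1: dark(1) + cries(1) + once(1) = 3
Line 2: five(1) + infinite(3) + chestnut(2) = 6
Line 3: my(1) + wide(1) + reed(1) = 3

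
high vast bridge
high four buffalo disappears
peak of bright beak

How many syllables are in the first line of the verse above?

3

The first line: high(1) + vast(1) + bridge(1) = 3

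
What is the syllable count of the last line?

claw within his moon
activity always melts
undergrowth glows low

5

The last line: undergrowth(3) + glows(1) + low(1) = 5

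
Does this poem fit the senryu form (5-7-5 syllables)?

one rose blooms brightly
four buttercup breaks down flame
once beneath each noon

Yes

Line 1: "one rose blooms brightly": 1+1+1+2 = 5 ✓
Line 2: "four buttercup breaks down flame": 1+3+1+1+1 = 7 ✓
Line 3: "once beneath each noon": 1+2+1+1 = 5 ✓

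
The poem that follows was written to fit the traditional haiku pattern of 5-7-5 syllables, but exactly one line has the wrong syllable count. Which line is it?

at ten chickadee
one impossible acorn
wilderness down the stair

The third line

Line 1: at (1), ten (1), chickadee (3) → 5 ✓
Line 2: one (1), impossible (4), acorn (2) → 7 ✓
Line 3: wilderness (3), down (1), the (1), stair (1) → 6 (expected 5)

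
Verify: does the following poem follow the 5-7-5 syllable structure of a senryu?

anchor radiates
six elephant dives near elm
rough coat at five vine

Line 1: anchor (2), radiates (3) → 5 ✓
Line 2: six (1), elephant (3), dives (1), near (1), elm (1) → 7 ✓
Line 3: rough (1), coat (1), at (1), five (1), vine (1) → 5 ✓

Yes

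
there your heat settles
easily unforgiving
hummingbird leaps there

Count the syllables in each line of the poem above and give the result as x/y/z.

Line 1: there(1) + your(1) + heat(1) + settles(2) = 5
Line 2: easily(3) + unforgiving(4) = 7
Line 3: hummingbird(3) + leaps(1) + there(1) = 5

5/7/5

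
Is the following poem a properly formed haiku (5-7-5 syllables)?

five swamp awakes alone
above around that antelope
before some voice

Line 1: five (1), swamp (1), awakes (2), alone (2) → 6 (expected 5)
Line 2: above (2), around (2), that (1), antelope (3) → 8 (expected 7)
Line 3: before (2), some (1), voice (1) → 4 (expected 5)

No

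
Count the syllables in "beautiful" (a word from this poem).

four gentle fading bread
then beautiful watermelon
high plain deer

3

"beautiful" has 3 syllables.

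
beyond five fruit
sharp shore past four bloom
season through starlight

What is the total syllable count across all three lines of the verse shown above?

14

Line 1: "beyond five fruit": 2+1+1 = 4
Line 2: "sharp shore past four bloom": 1+1+1+1+1 = 5
Line 3: "season through starlight": 2+1+2 = 5
Total: 4 + 5 + 5 = 14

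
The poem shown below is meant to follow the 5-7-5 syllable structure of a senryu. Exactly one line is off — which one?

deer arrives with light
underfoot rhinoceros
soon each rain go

Line 1: deer(1) + arrives(2) + with(1) + light(1) = 5 ✓
Line 2: underfoot(3) + rhinoceros(4) = 7 ✓
Line 3: soon(1) + each(1) + rain(1) + go(1) = 4 (expected 5)

The third line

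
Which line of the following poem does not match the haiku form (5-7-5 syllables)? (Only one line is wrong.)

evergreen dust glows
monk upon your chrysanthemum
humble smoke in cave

The second line

Line 1: "evergreen dust glows": 3+1+1 = 5 ✓
Line 2: "monk upon your chrysanthemum": 1+2+1+4 = 8 (expected 7)
Line 3: "humble smoke in cave": 2+1+1+1 = 5 ✓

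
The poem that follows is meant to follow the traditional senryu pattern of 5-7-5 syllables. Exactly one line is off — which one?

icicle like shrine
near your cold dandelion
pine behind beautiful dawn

Line 1: icicle(3) + like(1) + shrine(1) = 5 ✓
Line 2: near(1) + your(1) + cold(1) + dandelion(4) = 7 ✓
Line 3: pine(1) + behind(2) + beautiful(3) + dawn(1) = 7 (expected 5)

The third line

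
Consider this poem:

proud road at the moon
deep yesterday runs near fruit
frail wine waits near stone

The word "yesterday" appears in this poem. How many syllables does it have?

3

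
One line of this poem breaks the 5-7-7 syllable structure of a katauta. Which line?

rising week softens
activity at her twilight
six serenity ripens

Line 2

Line 1: rising (2), week (1), softens (2) → 5 ✓
Line 2: activity (4), at (1), her (1), twilight (2) → 8 (expected 7)
Line 3: six (1), serenity (4), ripens (2) → 7 ✓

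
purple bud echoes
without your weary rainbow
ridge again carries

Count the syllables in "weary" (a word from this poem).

2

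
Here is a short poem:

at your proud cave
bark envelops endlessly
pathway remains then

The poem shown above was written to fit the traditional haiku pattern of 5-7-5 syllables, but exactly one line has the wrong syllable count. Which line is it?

The first line

Line 1: at(1) + your(1) + proud(1) + cave(1) = 4 (expected 5)
Line 2: bark(1) + envelops(3) + endlessly(3) = 7 ✓
Line 3: pathway(2) + remains(2) + then(1) = 5 ✓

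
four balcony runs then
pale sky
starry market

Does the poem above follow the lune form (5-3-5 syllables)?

No

Line 1: four(1) + balcony(3) + runs(1) + then(1) = 6 (expected 5)
Line 2: pale(1) + sky(1) = 2 (expected 3)
Line 3: starry(2) + market(2) = 4 (expected 5)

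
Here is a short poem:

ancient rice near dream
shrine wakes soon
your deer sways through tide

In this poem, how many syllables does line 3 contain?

5

Line 3: "your deer sways through tide": 1+1+1+1+1 = 5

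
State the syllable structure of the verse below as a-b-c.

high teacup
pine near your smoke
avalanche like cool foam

3-4-6

Line 1: "high teacup": 1+2 = 3
Line 2: "pine near your smoke": 1+1+1+1 = 4
Line 3: "avalanche like cool foam": 3+1+1+1 = 6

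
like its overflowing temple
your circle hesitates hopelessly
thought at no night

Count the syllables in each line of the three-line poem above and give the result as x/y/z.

Line 1: like (1), its (1), overflowing (4), temple (2) → 8
Line 2: your (1), circle (2), hesitates (3), hopelessly (3) → 9
Line 3: thought (1), at (1), no (1), night (1) → 4

8/9/4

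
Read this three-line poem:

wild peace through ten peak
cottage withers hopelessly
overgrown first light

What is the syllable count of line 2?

Line 2: "cottage withers hopelessly": 2+2+3 = 7

7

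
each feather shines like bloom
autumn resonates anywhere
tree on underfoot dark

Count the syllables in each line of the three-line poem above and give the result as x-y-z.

Line 1: each(1) + feather(2) + shines(1) + like(1) + bloom(1) = 6
Line 2: autumn(2) + resonates(3) + anywhere(3) = 8
Line 3: tree(1) + on(1) + underfoot(3) + dark(1) = 6

6-8-6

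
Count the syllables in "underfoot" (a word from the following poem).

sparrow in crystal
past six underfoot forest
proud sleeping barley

"underfoot" has 3 syllables.

3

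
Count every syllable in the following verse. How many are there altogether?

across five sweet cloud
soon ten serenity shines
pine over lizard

Line 1: across (2), five (1), sweet (1), cloud (1) → 5
Line 2: soon (1), ten (1), serenity (4), shines (1) → 7
Line 3: pine (1), over (2), lizard (2) → 5
Total: 5 + 7 + 5 = 17

17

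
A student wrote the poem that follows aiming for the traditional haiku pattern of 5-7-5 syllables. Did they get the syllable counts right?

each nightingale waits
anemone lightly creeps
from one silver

Line 1: each (1), nightingale (3), waits (1) → 5 ✓
Line 2: anemone (4), lightly (2), creeps (1) → 7 ✓
Line 3: from (1), one (1), silver (2) → 4 (expected 5)

No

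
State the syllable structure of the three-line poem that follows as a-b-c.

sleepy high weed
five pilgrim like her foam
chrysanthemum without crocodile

4-6-9

Line 1: sleepy(2) + high(1) + weed(1) = 4
Line 2: five(1) + pilgrim(2) + like(1) + her(1) + foam(1) = 6
Line 3: chrysanthemum(4) + without(2) + crocodile(3) = 9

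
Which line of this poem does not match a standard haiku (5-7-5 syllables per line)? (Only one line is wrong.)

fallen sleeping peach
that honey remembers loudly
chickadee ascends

The second line

Line 1: fallen (2), sleeping (2), peach (1) → 5 ✓
Line 2: that (1), honey (2), remembers (3), loudly (2) → 8 (expected 7)
Line 3: chickadee (3), ascends (2) → 5 ✓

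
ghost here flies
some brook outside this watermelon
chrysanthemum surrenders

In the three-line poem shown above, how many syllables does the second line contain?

9

The second line: some (1), brook (1), outside (2), this (1), watermelon (4) → 9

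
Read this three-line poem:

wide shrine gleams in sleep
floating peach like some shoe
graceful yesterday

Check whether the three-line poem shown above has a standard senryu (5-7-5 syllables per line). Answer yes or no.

Line 1: "wide shrine gleams in sleep": 1+1+1+1+1 = 5 ✓
Line 2: "floating peach like some shoe": 2+1+1+1+1 = 6 (expected 7)
Line 3: "graceful yesterday": 2+3 = 5 ✓

No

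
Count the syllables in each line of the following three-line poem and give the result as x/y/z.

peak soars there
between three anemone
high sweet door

3/7/3

Line 1: peak(1) + soars(1) + there(1) = 3
Line 2: between(2) + three(1) + anemone(4) = 7
Line 3: high(1) + sweet(1) + door(1) = 3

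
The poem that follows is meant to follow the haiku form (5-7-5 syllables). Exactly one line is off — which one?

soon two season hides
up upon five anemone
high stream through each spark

Line 2

Line 1: "soon two season hides": 1+1+2+1 = 5 ✓
Line 2: "up upon five anemone": 1+2+1+4 = 8 (expected 7)
Line 3: "high stream through each spark": 1+1+1+1+1 = 5 ✓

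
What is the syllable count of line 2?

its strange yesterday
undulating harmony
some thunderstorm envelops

Line 2: undulating (4), harmony (3) → 7

7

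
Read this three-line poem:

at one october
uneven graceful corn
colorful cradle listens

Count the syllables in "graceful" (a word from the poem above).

"graceful" has 2 syllables.

2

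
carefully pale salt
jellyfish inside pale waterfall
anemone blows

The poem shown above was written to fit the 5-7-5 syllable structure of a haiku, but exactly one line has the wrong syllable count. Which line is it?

Line 1: carefully (3), pale (1), salt (1) → 5 ✓
Line 2: jellyfish (3), inside (2), pale (1), waterfall (3) → 9 (expected 7)
Line 3: anemone (4), blows (1) → 5 ✓

Line 2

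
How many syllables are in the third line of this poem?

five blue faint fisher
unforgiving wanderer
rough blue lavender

5

The third line: rough(1) + blue(1) + lavender(3) = 5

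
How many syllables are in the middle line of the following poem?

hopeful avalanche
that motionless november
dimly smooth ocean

The middle line: "that motionless november": 1+3+3 = 7

7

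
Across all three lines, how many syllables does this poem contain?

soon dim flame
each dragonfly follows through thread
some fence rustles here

16

Line 1: soon (1), dim (1), flame (1) → 3
Line 2: each (1), dragonfly (3), follows (2), through (1), thread (1) → 8
Line 3: some (1), fence (1), rustles (2), here (1) → 5
Total: 3 + 8 + 5 = 16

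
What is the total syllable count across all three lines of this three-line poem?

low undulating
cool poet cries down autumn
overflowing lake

Line 1: low(1) + undulating(4) = 5
Line 2: cool(1) + poet(2) + cries(1) + down(1) + autumn(2) = 7
Line 3: overflowing(4) + lake(1) = 5
Total: 5 + 7 + 5 = 17

17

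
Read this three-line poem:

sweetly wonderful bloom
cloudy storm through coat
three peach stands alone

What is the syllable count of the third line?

5

The third line: three (1), peach (1), stands (1), alone (2) → 5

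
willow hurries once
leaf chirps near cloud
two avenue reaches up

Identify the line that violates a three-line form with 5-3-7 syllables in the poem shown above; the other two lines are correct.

Line 2

Line 1: willow(2) + hurries(2) + once(1) = 5 ✓
Line 2: leaf(1) + chirps(1) + near(1) + cloud(1) = 4 (expected 3)
Line 3: two(1) + avenue(3) + reaches(2) + up(1) = 7 ✓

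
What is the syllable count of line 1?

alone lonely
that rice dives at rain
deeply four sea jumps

Line 1: alone (2), lonely (2) → 4

4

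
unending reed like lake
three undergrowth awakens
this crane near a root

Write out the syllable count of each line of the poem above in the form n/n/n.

6/7/5

Line 1: "unending reed like lake": 3+1+1+1 = 6
Line 2: "three undergrowth awakens": 1+3+3 = 7
Line 3: "this crane near a root": 1+1+1+1+1 = 5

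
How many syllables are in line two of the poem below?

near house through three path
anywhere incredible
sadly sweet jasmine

7

Line two: anywhere (3), incredible (4) → 7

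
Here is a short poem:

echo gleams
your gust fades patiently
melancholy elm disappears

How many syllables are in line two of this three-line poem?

Line two: your(1) + gust(1) + fades(1) + patiently(3) = 6

6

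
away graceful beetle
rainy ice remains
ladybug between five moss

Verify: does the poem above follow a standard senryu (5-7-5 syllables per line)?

Line 1: away(2) + graceful(2) + beetle(2) = 6 (expected 5)
Line 2: rainy(2) + ice(1) + remains(2) = 5 (expected 7)
Line 3: ladybug(3) + between(2) + five(1) + moss(1) = 7 (expected 5)

No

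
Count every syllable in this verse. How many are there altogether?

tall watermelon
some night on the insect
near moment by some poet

Line 1: tall (1), watermelon (4) → 5
Line 2: some (1), night (1), on (1), the (1), insect (2) → 6
Line 3: near (1), moment (2), by (1), some (1), poet (2) → 7
Total: 5 + 6 + 7 = 18

18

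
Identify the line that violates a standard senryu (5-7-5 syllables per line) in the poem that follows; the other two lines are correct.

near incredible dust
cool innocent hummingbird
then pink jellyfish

Line 1: "near incredible dust": 1+4+1 = 6 (expected 5)
Line 2: "cool innocent hummingbird": 1+3+3 = 7 ✓
Line 3: "then pink jellyfish": 1+1+3 = 5 ✓

The first line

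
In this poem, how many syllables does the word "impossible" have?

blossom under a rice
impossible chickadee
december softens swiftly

"impossible" has 4 syllables.

4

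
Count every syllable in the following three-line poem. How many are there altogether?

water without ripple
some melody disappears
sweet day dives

16

Line 1: water (2), without (2), ripple (2) → 6
Line 2: some (1), melody (3), disappears (3) → 7
Line 3: sweet (1), day (1), dives (1) → 3
Total: 6 + 7 + 3 = 16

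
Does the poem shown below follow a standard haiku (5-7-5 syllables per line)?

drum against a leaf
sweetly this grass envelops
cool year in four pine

Line 1: drum (1), against (2), a (1), leaf (1) → 5 ✓
Line 2: sweetly (2), this (1), grass (1), envelops (3) → 7 ✓
Line 3: cool (1), year (1), in (1), four (1), pine (1) → 5 ✓

Yes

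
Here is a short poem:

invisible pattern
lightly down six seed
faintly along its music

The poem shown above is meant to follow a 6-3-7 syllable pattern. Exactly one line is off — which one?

Line 1: invisible (4), pattern (2) → 6 ✓
Line 2: lightly (2), down (1), six (1), seed (1) → 5 (expected 3)
Line 3: faintly (2), along (2), its (1), music (2) → 7 ✓

Line 2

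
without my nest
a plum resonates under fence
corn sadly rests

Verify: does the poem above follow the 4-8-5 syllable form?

No

Line 1: without(2) + my(1) + nest(1) = 4 ✓
Line 2: a(1) + plum(1) + resonates(3) + under(2) + fence(1) = 8 ✓
Line 3: corn(1) + sadly(2) + rests(1) = 4 (expected 5)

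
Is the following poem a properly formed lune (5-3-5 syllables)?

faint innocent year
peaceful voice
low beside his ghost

Line 1: faint(1) + innocent(3) + year(1) = 5 ✓
Line 2: peaceful(2) + voice(1) = 3 ✓
Line 3: low(1) + beside(2) + his(1) + ghost(1) = 5 ✓

Yes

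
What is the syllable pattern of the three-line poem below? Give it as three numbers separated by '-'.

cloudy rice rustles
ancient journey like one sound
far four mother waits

5-7-5

Line 1: cloudy (2), rice (1), rustles (2) → 5
Line 2: ancient (2), journey (2), like (1), one (1), sound (1) → 7
Line 3: far (1), four (1), mother (2), waits (1) → 5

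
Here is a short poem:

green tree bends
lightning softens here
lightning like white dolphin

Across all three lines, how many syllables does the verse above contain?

Line 1: green (1), tree (1), bends (1) → 3
Line 2: lightning (2), softens (2), here (1) → 5
Line 3: lightning (2), like (1), white (1), dolphin (2) → 6
Total: 3 + 5 + 6 = 14

14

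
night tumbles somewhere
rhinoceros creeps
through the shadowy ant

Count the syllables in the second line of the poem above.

5

The second line: rhinoceros(4) + creeps(1) = 5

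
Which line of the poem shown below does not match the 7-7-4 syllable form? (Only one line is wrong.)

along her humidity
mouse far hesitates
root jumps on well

Line 1: along (2), her (1), humidity (4) → 7 ✓
Line 2: mouse (1), far (1), hesitates (3) → 5 (expected 7)
Line 3: root (1), jumps (1), on (1), well (1) → 4 ✓

The second line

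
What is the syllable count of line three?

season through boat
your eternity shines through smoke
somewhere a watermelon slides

8

Line three: somewhere(2) + a(1) + watermelon(4) + slides(1) = 8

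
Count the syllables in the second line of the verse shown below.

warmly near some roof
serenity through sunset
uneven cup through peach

7

The second line: "serenity through sunset": 4+1+2 = 7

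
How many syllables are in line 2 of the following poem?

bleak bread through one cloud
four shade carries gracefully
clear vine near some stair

7

Line 2: four(1) + shade(1) + carries(2) + gracefully(3) = 7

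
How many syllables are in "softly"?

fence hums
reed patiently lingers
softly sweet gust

2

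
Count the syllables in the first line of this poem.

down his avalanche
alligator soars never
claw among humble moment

5

The first line: "down his avalanche": 1+1+3 = 5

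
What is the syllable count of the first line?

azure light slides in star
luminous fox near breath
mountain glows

The first line: "azure light slides in star": 2+1+1+1+1 = 6

6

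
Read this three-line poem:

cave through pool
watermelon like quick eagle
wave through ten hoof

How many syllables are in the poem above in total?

15

Line 1: cave (1), through (1), pool (1) → 3
Line 2: watermelon (4), like (1), quick (1), eagle (2) → 8
Line 3: wave (1), through (1), ten (1), hoof (1) → 4
Total: 3 + 8 + 4 = 15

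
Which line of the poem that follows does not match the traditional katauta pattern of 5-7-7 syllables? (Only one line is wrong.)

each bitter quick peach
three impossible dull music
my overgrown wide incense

The second line

Line 1: each (1), bitter (2), quick (1), peach (1) → 5 ✓
Line 2: three (1), impossible (4), dull (1), music (2) → 8 (expected 7)
Line 3: my (1), overgrown (3), wide (1), incense (2) → 7 ✓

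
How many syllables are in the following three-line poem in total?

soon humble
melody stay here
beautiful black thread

Line 1: soon (1), humble (2) → 3
Line 2: melody (3), stay (1), here (1) → 5
Line 3: beautiful (3), black (1), thread (1) → 5
Total: 3 + 5 + 5 = 13

13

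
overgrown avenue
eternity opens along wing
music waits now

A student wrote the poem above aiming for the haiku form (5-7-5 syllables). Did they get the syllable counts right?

Line 1: overgrown(3) + avenue(3) = 6 (expected 5)
Line 2: eternity(4) + opens(2) + along(2) + wing(1) = 9 (expected 7)
Line 3: music(2) + waits(1) + now(1) = 4 (expected 5)

No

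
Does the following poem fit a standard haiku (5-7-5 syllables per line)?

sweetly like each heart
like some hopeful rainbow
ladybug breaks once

Line 1: sweetly(2) + like(1) + each(1) + heart(1) = 5 ✓
Line 2: like(1) + some(1) + hopeful(2) + rainbow(2) = 6 (expected 7)
Line 3: ladybug(3) + breaks(1) + once(1) = 5 ✓

No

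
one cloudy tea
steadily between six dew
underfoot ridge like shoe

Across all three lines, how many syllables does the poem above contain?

Line 1: "one cloudy tea": 1+2+1 = 4
Line 2: "steadily between six dew": 3+2+1+1 = 7
Line 3: "underfoot ridge like shoe": 3+1+1+1 = 6
Total: 4 + 7 + 6 = 17

17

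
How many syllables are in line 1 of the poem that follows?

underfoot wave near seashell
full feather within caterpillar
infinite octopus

7

Line 1: underfoot (3), wave (1), near (1), seashell (2) → 7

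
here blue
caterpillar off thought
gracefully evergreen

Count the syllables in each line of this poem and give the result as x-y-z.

Line 1: here(1) + blue(1) = 2
Line 2: caterpillar(4) + off(1) + thought(1) = 6
Line 3: gracefully(3) + evergreen(3) = 6

2-6-6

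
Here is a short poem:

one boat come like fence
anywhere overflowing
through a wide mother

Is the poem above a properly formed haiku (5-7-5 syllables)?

Line 1: one (1), boat (1), come (1), like (1), fence (1) → 5 ✓
Line 2: anywhere (3), overflowing (4) → 7 ✓
Line 3: through (1), a (1), wide (1), mother (2) → 5 ✓

Yes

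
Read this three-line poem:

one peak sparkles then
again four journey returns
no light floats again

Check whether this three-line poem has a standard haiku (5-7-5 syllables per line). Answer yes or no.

Line 1: one(1) + peak(1) + sparkles(2) + then(1) = 5 ✓
Line 2: again(2) + four(1) + journey(2) + returns(2) = 7 ✓
Line 3: no(1) + light(1) + floats(1) + again(2) = 5 ✓

Yes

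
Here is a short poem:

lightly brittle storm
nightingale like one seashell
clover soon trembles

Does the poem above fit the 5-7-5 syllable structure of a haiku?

Yes

Line 1: lightly(2) + brittle(2) + storm(1) = 5 ✓
Line 2: nightingale(3) + like(1) + one(1) + seashell(2) = 7 ✓
Line 3: clover(2) + soon(1) + trembles(2) = 5 ✓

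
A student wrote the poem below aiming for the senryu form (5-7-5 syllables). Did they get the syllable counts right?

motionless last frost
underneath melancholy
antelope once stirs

Line 1: "motionless last frost": 3+1+1 = 5 ✓
Line 2: "underneath melancholy": 3+4 = 7 ✓
Line 3: "antelope once stirs": 3+1+1 = 5 ✓

Yes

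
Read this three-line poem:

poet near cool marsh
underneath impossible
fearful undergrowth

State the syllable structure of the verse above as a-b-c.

Line 1: poet(2) + near(1) + cool(1) + marsh(1) = 5
Line 2: underneath(3) + impossible(4) = 7
Line 3: fearful(2) + undergrowth(3) = 5

5-7-5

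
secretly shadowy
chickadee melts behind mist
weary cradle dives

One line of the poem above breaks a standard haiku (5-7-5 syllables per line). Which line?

Line 1: "secretly shadowy": 3+3 = 6 (expected 5)
Line 2: "chickadee melts behind mist": 3+1+2+1 = 7 ✓
Line 3: "weary cradle dives": 2+2+1 = 5 ✓

The first line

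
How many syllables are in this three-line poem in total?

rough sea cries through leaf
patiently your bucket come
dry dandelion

Line 1: rough(1) + sea(1) + cries(1) + through(1) + leaf(1) = 5
Line 2: patiently(3) + your(1) + bucket(2) + come(1) = 7
Line 3: dry(1) + dandelion(4) = 5
Total: 5 + 7 + 5 = 17

17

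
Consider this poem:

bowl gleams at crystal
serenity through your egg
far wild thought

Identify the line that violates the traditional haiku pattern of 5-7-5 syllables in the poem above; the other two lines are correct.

Line 3

Line 1: bowl(1) + gleams(1) + at(1) + crystal(2) = 5 ✓
Line 2: serenity(4) + through(1) + your(1) + egg(1) = 7 ✓
Line 3: far(1) + wild(1) + thought(1) = 3 (expected 5)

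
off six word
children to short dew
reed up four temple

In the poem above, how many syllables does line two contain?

Line two: children (2), to (1), short (1), dew (1) → 5

5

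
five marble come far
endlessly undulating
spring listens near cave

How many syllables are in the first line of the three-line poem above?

The first line: five(1) + marble(2) + come(1) + far(1) = 5

5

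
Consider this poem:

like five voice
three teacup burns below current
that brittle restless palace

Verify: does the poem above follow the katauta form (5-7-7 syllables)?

Line 1: like (1), five (1), voice (1) → 3 (expected 5)
Line 2: three (1), teacup (2), burns (1), below (2), current (2) → 8 (expected 7)
Line 3: that (1), brittle (2), restless (2), palace (2) → 7 ✓

No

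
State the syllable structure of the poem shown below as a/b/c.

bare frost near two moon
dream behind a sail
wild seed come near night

5/5/5

Line 1: "bare frost near two moon": 1+1+1+1+1 = 5
Line 2: "dream behind a sail": 1+2+1+1 = 5
Line 3: "wild seed come near night": 1+1+1+1+1 = 5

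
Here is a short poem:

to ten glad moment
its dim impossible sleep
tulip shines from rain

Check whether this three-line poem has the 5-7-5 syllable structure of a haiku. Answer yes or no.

Line 1: "to ten glad moment": 1+1+1+2 = 5 ✓
Line 2: "its dim impossible sleep": 1+1+4+1 = 7 ✓
Line 3: "tulip shines from rain": 2+1+1+1 = 5 ✓

Yes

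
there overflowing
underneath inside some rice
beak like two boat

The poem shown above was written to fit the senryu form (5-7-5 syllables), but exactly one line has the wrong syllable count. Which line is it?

The third line

Line 1: there (1), overflowing (4) → 5 ✓
Line 2: underneath (3), inside (2), some (1), rice (1) → 7 ✓
Line 3: beak (1), like (1), two (1), boat (1) → 4 (expected 5)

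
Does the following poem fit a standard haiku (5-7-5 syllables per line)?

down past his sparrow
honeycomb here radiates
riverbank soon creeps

Yes

Line 1: down(1) + past(1) + his(1) + sparrow(2) = 5 ✓
Line 2: honeycomb(3) + here(1) + radiates(3) = 7 ✓
Line 3: riverbank(3) + soon(1) + creeps(1) = 5 ✓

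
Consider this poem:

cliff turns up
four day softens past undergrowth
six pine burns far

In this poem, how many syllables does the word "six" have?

1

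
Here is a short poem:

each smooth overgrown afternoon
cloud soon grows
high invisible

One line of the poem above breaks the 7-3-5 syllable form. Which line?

Line 1: each(1) + smooth(1) + overgrown(3) + afternoon(3) = 8 (expected 7)
Line 2: cloud(1) + soon(1) + grows(1) = 3 ✓
Line 3: high(1) + invisible(4) = 5 ✓

The first line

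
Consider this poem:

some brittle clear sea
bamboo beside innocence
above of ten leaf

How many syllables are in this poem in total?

17

Line 1: "some brittle clear sea": 1+2+1+1 = 5
Line 2: "bamboo beside innocence": 2+2+3 = 7
Line 3: "above of ten leaf": 2+1+1+1 = 5
Total: 5 + 7 + 5 = 17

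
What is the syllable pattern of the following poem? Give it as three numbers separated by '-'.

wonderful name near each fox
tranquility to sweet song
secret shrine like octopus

7-7-7

Line 1: wonderful(3) + name(1) + near(1) + each(1) + fox(1) = 7
Line 2: tranquility(4) + to(1) + sweet(1) + song(1) = 7
Line 3: secret(2) + shrine(1) + like(1) + octopus(3) = 7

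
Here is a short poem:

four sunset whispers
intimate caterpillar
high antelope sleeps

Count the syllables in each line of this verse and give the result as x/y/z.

Line 1: "four sunset whispers": 1+2+2 = 5
Line 2: "intimate caterpillar": 3+4 = 7
Line 3: "high antelope sleeps": 1+3+1 = 5

5/7/5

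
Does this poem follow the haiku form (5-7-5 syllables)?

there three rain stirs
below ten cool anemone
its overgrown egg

No

Line 1: there(1) + three(1) + rain(1) + stirs(1) = 4 (expected 5)
Line 2: below(2) + ten(1) + cool(1) + anemone(4) = 8 (expected 7)
Line 3: its(1) + overgrown(3) + egg(1) = 5 ✓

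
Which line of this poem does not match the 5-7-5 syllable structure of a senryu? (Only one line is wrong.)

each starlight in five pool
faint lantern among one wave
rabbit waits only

The first line

Line 1: each(1) + starlight(2) + in(1) + five(1) + pool(1) = 6 (expected 5)
Line 2: faint(1) + lantern(2) + among(2) + one(1) + wave(1) = 7 ✓
Line 3: rabbit(2) + waits(1) + only(2) = 5 ✓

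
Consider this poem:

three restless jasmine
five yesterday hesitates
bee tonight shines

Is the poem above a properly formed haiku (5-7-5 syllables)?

No

Line 1: three (1), restless (2), jasmine (2) → 5 ✓
Line 2: five (1), yesterday (3), hesitates (3) → 7 ✓
Line 3: bee (1), tonight (2), shines (1) → 4 (expected 5)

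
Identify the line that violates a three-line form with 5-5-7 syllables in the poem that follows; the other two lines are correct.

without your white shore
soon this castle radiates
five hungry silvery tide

Line 2

Line 1: "without your white shore": 2+1+1+1 = 5 ✓
Line 2: "soon this castle radiates": 1+1+2+3 = 7 (expected 5)
Line 3: "five hungry silvery tide": 1+2+3+1 = 7 ✓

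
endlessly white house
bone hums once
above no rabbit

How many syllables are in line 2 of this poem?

Line 2: "bone hums once": 1+1+1 = 3

3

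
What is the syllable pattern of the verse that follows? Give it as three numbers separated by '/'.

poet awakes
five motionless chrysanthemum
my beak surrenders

Line 1: "poet awakes": 2+2 = 4
Line 2: "five motionless chrysanthemum": 1+3+4 = 8
Line 3: "my beak surrenders": 1+1+3 = 5

4/8/5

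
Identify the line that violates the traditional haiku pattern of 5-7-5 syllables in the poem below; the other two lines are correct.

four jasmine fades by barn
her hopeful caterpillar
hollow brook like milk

Line 1: four (1), jasmine (2), fades (1), by (1), barn (1) → 6 (expected 5)
Line 2: her (1), hopeful (2), caterpillar (4) → 7 ✓
Line 3: hollow (2), brook (1), like (1), milk (1) → 5 ✓

Line 1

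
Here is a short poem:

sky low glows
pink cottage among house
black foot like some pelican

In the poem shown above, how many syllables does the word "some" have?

1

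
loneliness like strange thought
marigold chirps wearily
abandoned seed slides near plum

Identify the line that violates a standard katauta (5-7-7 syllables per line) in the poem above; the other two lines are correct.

The first line

Line 1: loneliness (3), like (1), strange (1), thought (1) → 6 (expected 5)
Line 2: marigold (3), chirps (1), wearily (3) → 7 ✓
Line 3: abandoned (3), seed (1), slides (1), near (1), plum (1) → 7 ✓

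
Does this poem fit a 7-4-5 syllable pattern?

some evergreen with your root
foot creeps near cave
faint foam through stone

Line 1: "some evergreen with your root": 1+3+1+1+1 = 7 ✓
Line 2: "foot creeps near cave": 1+1+1+1 = 4 ✓
Line 3: "faint foam through stone": 1+1+1+1 = 4 (expected 5)

No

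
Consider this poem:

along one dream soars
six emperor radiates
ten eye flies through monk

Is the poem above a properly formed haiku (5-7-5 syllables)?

Yes

Line 1: along (2), one (1), dream (1), soars (1) → 5 ✓
Line 2: six (1), emperor (3), radiates (3) → 7 ✓
Line 3: ten (1), eye (1), flies (1), through (1), monk (1) → 5 ✓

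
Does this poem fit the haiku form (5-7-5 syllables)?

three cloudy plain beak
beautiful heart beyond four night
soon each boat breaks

No

Line 1: three (1), cloudy (2), plain (1), beak (1) → 5 ✓
Line 2: beautiful (3), heart (1), beyond (2), four (1), night (1) → 8 (expected 7)
Line 3: soon (1), each (1), boat (1), breaks (1) → 4 (expected 5)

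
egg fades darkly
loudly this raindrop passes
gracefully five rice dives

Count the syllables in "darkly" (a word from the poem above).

2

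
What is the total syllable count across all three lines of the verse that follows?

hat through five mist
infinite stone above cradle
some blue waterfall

17

Line 1: "hat through five mist": 1+1+1+1 = 4
Line 2: "infinite stone above cradle": 3+1+2+2 = 8
Line 3: "some blue waterfall": 1+1+3 = 5
Total: 4 + 8 + 5 = 17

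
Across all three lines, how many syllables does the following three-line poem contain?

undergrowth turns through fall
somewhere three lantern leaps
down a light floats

Line 1: "undergrowth turns through fall": 3+1+1+1 = 6
Line 2: "somewhere three lantern leaps": 2+1+2+1 = 6
Line 3: "down a light floats": 1+1+1+1 = 4
Total: 6 + 6 + 4 = 16

16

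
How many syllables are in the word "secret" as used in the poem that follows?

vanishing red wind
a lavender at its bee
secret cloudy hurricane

"secret" has 2 syllables.

2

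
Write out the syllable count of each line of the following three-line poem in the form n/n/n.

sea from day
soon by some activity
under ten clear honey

Line 1: sea (1), from (1), day (1) → 3
Line 2: soon (1), by (1), some (1), activity (4) → 7
Line 3: under (2), ten (1), clear (1), honey (2) → 6

3/7/6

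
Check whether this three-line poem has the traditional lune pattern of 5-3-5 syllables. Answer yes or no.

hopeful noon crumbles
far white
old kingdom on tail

Line 1: hopeful(2) + noon(1) + crumbles(2) = 5 ✓
Line 2: far(1) + white(1) = 2 (expected 3)
Line 3: old(1) + kingdom(2) + on(1) + tail(1) = 5 ✓

No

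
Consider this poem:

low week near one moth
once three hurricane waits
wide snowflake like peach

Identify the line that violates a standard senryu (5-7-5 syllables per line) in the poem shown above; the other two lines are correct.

The second line

Line 1: "low week near one moth": 1+1+1+1+1 = 5 ✓
Line 2: "once three hurricane waits": 1+1+3+1 = 6 (expected 7)
Line 3: "wide snowflake like peach": 1+2+1+1 = 5 ✓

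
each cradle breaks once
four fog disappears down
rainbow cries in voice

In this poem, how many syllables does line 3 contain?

5

Line 3: "rainbow cries in voice": 2+1+1+1 = 5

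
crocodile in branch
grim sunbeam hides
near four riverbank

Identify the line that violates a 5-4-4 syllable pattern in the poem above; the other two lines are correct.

Line 3

Line 1: crocodile(3) + in(1) + branch(1) = 5 ✓
Line 2: grim(1) + sunbeam(2) + hides(1) = 4 ✓
Line 3: near(1) + four(1) + riverbank(3) = 5 (expected 4)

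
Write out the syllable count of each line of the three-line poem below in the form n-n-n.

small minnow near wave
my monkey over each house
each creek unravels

Line 1: small(1) + minnow(2) + near(1) + wave(1) = 5
Line 2: my(1) + monkey(2) + over(2) + each(1) + house(1) = 7
Line 3: each(1) + creek(1) + unravels(3) = 5

5-7-5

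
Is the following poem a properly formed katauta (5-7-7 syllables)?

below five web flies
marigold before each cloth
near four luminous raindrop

Yes

Line 1: below(2) + five(1) + web(1) + flies(1) = 5 ✓
Line 2: marigold(3) + before(2) + each(1) + cloth(1) = 7 ✓
Line 3: near(1) + four(1) + luminous(3) + raindrop(2) = 7 ✓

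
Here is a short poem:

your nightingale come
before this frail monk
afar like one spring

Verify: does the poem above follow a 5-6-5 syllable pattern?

No

Line 1: "your nightingale come": 1+3+1 = 5 ✓
Line 2: "before this frail monk": 2+1+1+1 = 5 (expected 6)
Line 3: "afar like one spring": 2+1+1+1 = 5 ✓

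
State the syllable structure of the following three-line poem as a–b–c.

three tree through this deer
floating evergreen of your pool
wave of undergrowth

Line 1: "three tree through this deer": 1+1+1+1+1 = 5
Line 2: "floating evergreen of your pool": 2+3+1+1+1 = 8
Line 3: "wave of undergrowth": 1+1+3 = 5

5–8–5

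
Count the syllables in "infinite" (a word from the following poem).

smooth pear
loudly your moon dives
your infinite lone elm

3

"infinite" has 3 syllables.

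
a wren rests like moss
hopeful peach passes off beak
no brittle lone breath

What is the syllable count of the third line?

The third line: no(1) + brittle(2) + lone(1) + breath(1) = 5

5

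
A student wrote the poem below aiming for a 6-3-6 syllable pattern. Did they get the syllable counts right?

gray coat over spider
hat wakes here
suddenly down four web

Line 1: "gray coat over spider": 1+1+2+2 = 6 ✓
Line 2: "hat wakes here": 1+1+1 = 3 ✓
Line 3: "suddenly down four web": 3+1+1+1 = 6 ✓

Yes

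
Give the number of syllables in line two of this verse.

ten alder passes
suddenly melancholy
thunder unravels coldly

7

Line two: "suddenly melancholy": 3+4 = 7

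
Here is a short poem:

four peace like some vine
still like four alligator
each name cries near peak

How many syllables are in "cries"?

1

"cries" has 1 syllable.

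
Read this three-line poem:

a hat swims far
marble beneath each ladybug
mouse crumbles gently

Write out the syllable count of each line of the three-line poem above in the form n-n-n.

Line 1: a (1), hat (1), swims (1), far (1) → 4
Line 2: marble (2), beneath (2), each (1), ladybug (3) → 8
Line 3: mouse (1), crumbles (2), gently (2) → 5

4-8-5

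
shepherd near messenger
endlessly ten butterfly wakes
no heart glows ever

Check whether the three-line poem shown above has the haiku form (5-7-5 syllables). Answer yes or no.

No

Line 1: shepherd(2) + near(1) + messenger(3) = 6 (expected 5)
Line 2: endlessly(3) + ten(1) + butterfly(3) + wakes(1) = 8 (expected 7)
Line 3: no(1) + heart(1) + glows(1) + ever(2) = 5 ✓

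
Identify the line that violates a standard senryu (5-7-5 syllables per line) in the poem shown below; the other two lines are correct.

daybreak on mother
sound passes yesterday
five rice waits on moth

The second line

Line 1: "daybreak on mother": 2+1+2 = 5 ✓
Line 2: "sound passes yesterday": 1+2+3 = 6 (expected 7)
Line 3: "five rice waits on moth": 1+1+1+1+1 = 5 ✓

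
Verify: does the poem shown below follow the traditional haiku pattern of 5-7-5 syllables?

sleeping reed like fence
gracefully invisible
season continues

Yes

Line 1: "sleeping reed like fence": 2+1+1+1 = 5 ✓
Line 2: "gracefully invisible": 3+4 = 7 ✓
Line 3: "season continues": 2+3 = 5 ✓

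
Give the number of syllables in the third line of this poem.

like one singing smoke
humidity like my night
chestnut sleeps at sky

The third line: "chestnut sleeps at sky": 2+1+1+1 = 5

5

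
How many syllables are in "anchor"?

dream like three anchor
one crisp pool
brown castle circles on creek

2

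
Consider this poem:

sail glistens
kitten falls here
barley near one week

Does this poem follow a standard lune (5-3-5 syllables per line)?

Line 1: sail(1) + glistens(2) = 3 (expected 5)
Line 2: kitten(2) + falls(1) + here(1) = 4 (expected 3)
Line 3: barley(2) + near(1) + one(1) + week(1) = 5 ✓

No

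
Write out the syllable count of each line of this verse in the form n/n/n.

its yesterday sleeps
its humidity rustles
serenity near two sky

Line 1: its (1), yesterday (3), sleeps (1) → 5
Line 2: its (1), humidity (4), rustles (2) → 7
Line 3: serenity (4), near (1), two (1), sky (1) → 7

5/7/7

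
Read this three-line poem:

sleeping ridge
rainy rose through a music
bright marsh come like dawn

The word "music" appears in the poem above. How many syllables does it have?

2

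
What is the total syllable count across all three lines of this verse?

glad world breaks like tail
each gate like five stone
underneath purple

Line 1: glad(1) + world(1) + breaks(1) + like(1) + tail(1) = 5
Line 2: each(1) + gate(1) + like(1) + five(1) + stone(1) = 5
Line 3: underneath(3) + purple(2) = 5
Total: 5 + 5 + 5 = 15

15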